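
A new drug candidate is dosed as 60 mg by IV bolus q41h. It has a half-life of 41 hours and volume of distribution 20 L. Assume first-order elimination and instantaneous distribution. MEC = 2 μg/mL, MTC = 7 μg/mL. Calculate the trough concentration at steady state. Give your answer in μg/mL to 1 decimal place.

The dosing interval is 1 half-life, so f = 2^(−1) = 0.5.
At steady state, R = 1/(1 − 0.5) = 2/1.
Single-dose peak C₀ = D/Vd = 60/20 = 3 μg/mL.
Steady-state peak Cmax,ss = C₀·R = 3 × 2/1 ≈ 6.000 μg/mL.
Steady-state trough Cmin,ss = Cmax,ss·f ≈ 6.000 × 0.5 ≈ 3.000 μg/mL.
Trough 3.0 μg/mL vs MEC 2 μg/mL: adequate.

3.0 μg/mL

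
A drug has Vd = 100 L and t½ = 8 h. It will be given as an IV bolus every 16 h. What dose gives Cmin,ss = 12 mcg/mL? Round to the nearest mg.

τ/t½ = 16/8 ≈ 2, so f = (1/2)^(16/8) ≈ 0.250000.
Cmin,ss = (D/Vd)·f/(1−f), so D = Cmin,ss·Vd·(1−f)/f.
D = 12 × 100 × (1−f)/f ≈ 12 × 100 × 3.00000 ≈ 3600.00 mg.

3600 mg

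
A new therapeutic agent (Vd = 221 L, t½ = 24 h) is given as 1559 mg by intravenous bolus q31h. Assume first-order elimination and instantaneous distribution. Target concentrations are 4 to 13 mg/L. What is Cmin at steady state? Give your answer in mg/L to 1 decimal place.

Over one 31-h interval, 31/24 ≈ 1.2917 half-lives elapse, leaving f ≈ 0.4085 of each dose.
Accumulation ratio R = 1/(1 − f) ≈ 1/0.5915 ≈ 1.6906.
Single-dose peak C₀ = D/Vd = 1559/221 ≈ 7.054 mg/L.
Cmax,ss = C₀/(1 − f) ≈ 7.054/0.5915 ≈ 11.926 mg/L.
One interval later, Cmin,ss = Cmax,ss·e^(−kτ) ≈ 11.926 × 0.4085 ≈ 4.872 mg/L.
Trough 4.9 mg/L vs MEC 4 mg/L: adequate.

4.9 mg/L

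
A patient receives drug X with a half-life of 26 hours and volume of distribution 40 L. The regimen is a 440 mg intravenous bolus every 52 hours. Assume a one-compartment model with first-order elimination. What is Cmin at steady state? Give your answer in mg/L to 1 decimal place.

3.7 mg/L

τ = 52 h = 2 half-lives, so f = (1/2)^2 = 0.25.
At steady state, R = 1/(1 − 0.25) = 4/3.
Single-dose peak C₀ = D/Vd = 440/40 = 11 mg/L.
Steady-state peak Cmax,ss = C₀·R = 11 × 4/3 ≈ 14.667 mg/L.
Steady-state trough Cmin,ss = Cmax,ss·f ≈ 14.667 × 0.25 ≈ 3.667 mg/L.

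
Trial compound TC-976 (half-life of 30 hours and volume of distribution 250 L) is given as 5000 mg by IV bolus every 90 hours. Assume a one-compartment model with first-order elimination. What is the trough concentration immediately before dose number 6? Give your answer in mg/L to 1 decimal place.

f = (1/2)^(τ/t½) = (1/2)^(90/30) ≈ 0.1250.
C₀ = D/Vd = 5000/250 ≈ 20.000 mg/L.
Before the 6th dose, 5 doses have been given. Superposition: Cmin = C₀·(f + f² + … + f^5).
≈ 20.000 × (0.1250 + 0.0156 + 0.0020 + 0.0002 + 0.0000) ≈ 20.000 × 0.1428 ≈ 2.856 mg/L.

2.9 mg/L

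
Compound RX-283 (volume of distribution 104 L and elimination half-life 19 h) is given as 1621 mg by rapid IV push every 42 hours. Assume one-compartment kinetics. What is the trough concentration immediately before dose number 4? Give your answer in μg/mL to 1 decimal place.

4.3 μg/mL

f = (1/2)^(τ/t½) = (1/2)^(42/19) ≈ 0.2161.
C₀ = D/Vd = 1621/104 ≈ 15.587 μg/mL.
Before the 4th dose, 3 doses have been given. Superposition: Cmin = C₀·(f + f² + … + f^3).
≈ 15.587 × (0.2161 + 0.0467 + 0.0101) ≈ 15.587 × 0.2729 ≈ 4.254 μg/mL.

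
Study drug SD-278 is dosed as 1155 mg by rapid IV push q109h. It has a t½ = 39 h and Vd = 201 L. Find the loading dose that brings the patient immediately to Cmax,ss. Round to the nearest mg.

f = (1/2)^(109/39) ≈ 0.144099; accumulation ratio R = 1/(1−f) ≈ 1.16836.
Loading dose to hit Cmax,ss on first dose: D_load = D_maint·R ≈ 1155 × 1.16836 ≈ 1349.46 mg.

1349 mg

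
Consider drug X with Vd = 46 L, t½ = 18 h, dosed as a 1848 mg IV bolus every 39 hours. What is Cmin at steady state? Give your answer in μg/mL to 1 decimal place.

11.5 μg/mL

k = ln2/t½ = ln2/18 ≈ 0.038508 h⁻¹; fraction remaining f = e^(−kτ) = e^(−0.038508×39) ≈ 0.2227.
Accumulation ratio R = 1/(1 − f) ≈ 1/0.7773 ≈ 1.2865.
Single-dose peak C₀ = D/Vd = 1848/46 ≈ 40.174 μg/mL.
Cmax,ss = C₀/(1 − f) ≈ 40.174/0.7773 ≈ 51.684 μg/mL.
Steady-state trough Cmin,ss = Cmax,ss·f ≈ 51.684 × 0.2227 ≈ 11.510 μg/mL.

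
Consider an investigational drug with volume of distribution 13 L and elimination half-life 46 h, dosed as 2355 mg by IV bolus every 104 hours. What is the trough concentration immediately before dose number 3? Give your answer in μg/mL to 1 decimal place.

f = (1/2)^(τ/t½) = (1/2)^(104/46) ≈ 0.2086.
C₀ = D/Vd = 2355/13 ≈ 181.154 μg/mL.
Before the 3rd dose, 2 doses have been given. Superposition: Cmin = C₀·(f + f²).
≈ 181.154 × (0.2086 + 0.0435) ≈ 181.154 × 0.2521 ≈ 45.669 μg/mL.

45.7 μg/mL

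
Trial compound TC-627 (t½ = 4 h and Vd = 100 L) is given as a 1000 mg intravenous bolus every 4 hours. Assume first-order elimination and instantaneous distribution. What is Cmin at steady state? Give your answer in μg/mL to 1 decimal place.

10.0 μg/mL

The dosing interval is 1 half-life, so f = 2^(−1) = 0.5.
Accumulation ratio R = 1/(1 − f) = 1/0.5 = 2/1.
Single-dose peak C₀ = D/Vd = 1000/100 = 10 μg/mL.
Steady-state peak Cmax,ss = C₀·R = 10 × 2/1 ≈ 20.000 μg/mL.
Steady-state trough Cmin,ss = Cmax,ss·f ≈ 20.000 × 0.5 ≈ 10.000 μg/mL.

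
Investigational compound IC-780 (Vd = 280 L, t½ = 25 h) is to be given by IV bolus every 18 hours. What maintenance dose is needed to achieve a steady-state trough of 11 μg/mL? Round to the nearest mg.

τ/t½ = 18/25 ≈ 0.72, so f = (1/2)^(18/25) ≈ 0.607097.
Cmin,ss = (D/Vd)·f/(1−f), so D = Cmin,ss·Vd·(1−f)/f.
D = 11 × 280 × (1−f)/f ≈ 11 × 280 × 0.64718 ≈ 1993.31 mg.

1993 mg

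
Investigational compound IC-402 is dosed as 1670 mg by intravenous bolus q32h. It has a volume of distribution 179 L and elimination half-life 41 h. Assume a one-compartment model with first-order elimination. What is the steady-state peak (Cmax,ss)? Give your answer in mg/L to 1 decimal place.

τ/t½ = 32/41 ≈ 0.78049, so fraction remaining f = (1/2)^(32/41) ≈ 0.5822.
Accumulation ratio R = 1/(1 − f) ≈ 1/0.4178 ≈ 2.3935.
Single-dose peak C₀ = D/Vd = 1670/179 ≈ 9.330 mg/L.
Steady-state peak Cmax,ss = C₀·R ≈ 9.330 × 2.3935 ≈ 22.331 mg/L.

22.3 mg/L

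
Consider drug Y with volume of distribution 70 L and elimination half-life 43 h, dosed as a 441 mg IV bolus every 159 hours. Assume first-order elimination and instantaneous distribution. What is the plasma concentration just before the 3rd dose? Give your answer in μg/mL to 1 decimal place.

f = (1/2)^(τ/t½) = (1/2)^(159/43) ≈ 0.0771.
C₀ = D/Vd = 441/70 ≈ 6.300 μg/mL.
Before the 3rd dose, 2 doses have been given. Superposition: Cmin = C₀·(f + f²).
≈ 6.300 × (0.0771 + 0.0059) ≈ 6.300 × 0.0830 ≈ 0.523 μg/mL.

0.5 μg/mL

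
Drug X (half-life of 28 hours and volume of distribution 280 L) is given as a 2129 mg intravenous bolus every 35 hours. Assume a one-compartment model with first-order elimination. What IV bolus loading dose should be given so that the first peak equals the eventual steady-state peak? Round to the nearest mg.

3674 mg

f = (1/2)^(35/28) ≈ 0.420448; accumulation ratio R = 1/(1−f) ≈ 1.72547.
Loading dose to hit Cmax,ss on first dose: D_load = D_maint·R ≈ 2129 × 1.72547 ≈ 3673.53 mg.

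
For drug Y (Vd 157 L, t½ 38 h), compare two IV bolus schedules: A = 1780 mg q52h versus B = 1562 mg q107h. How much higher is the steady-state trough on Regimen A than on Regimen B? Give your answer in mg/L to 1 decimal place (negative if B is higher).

Regimen A: f = (1/2)^(52/38) ≈ 0.3873; Cmin,ss = (1780/157)·f/(1−f) ≈ 7.167 mg/L.
Regimen B: f = (1/2)^(107/38) ≈ 0.1420; Cmin,ss = (1562/157)·f/(1−f) ≈ 1.647 mg/L.
Difference ≈ 7.167 − 1.647 ≈ 5.520 mg/L.

5.5 mg/L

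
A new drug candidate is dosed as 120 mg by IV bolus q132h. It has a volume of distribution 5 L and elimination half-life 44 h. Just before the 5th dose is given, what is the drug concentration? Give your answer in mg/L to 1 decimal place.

f = (1/2)^(τ/t½) = (1/2)^(132/44) ≈ 0.1250.
C₀ = D/Vd = 120/5 ≈ 24.000 mg/L.
Before the 5th dose, 4 doses have been given. Superposition: Cmin = C₀·(f + f² + … + f^4).
≈ 24.000 × (0.1250 + 0.0156 + 0.0020 + 0.0002) ≈ 24.000 × 0.1428 ≈ 3.427 mg/L.

3.4 mg/L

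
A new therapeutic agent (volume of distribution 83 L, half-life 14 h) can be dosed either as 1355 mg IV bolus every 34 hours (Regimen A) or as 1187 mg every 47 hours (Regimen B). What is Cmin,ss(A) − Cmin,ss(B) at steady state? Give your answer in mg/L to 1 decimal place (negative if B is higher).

Regimen A: f = (1/2)^(34/14) ≈ 0.1857; Cmin,ss = (1355/83)·f/(1−f) ≈ 3.723 mg/L.
Regimen B: f = (1/2)^(47/14) ≈ 0.0976; Cmin,ss = (1187/83)·f/(1−f) ≈ 1.547 mg/L.
Difference ≈ 3.723 − 1.547 ≈ 2.176 mg/L.

2.2 mg/L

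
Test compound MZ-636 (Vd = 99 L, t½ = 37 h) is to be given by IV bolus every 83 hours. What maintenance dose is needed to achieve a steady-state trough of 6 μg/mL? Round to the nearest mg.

2218 mg

τ/t½ = 83/37 ≈ 2.2432, so f = (1/2)^(83/37) ≈ 0.211211.
Cmin,ss = (D/Vd)·f/(1−f), so D = Cmin,ss·Vd·(1−f)/f.
D = 6 × 99 × (1−f)/f ≈ 6 × 99 × 3.73460 ≈ 2218.35 mg.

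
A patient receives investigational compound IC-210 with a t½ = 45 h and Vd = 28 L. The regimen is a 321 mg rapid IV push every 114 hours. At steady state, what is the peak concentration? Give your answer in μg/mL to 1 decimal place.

13.9 μg/mL

k = ln2/t½ = ln2/45 ≈ 0.015403 h⁻¹; fraction remaining f = e^(−kτ) = e^(−0.015403×114) ≈ 0.1727.
At steady state, accumulation factor R = 1/(1 − e^(−kτ)) ≈ 1.2088.
Single-dose peak C₀ = D/Vd = 321/28 ≈ 11.464 μg/mL.
Steady-state peak Cmax,ss = C₀·R ≈ 11.464 × 1.2088 ≈ 13.858 μg/mL.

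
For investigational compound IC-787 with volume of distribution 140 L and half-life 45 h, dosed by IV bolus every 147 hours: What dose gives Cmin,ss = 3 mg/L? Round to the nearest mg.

τ/t½ = 147/45 ≈ 3.2667, so f = (1/2)^(147/45) ≈ 0.103905.
Cmin,ss = (D/Vd)·f/(1−f), so D = Cmin,ss·Vd·(1−f)/f.
D = 3 × 140 × (1−f)/f ≈ 3 × 140 × 8.62418 ≈ 3622.16 mg.

3622 mg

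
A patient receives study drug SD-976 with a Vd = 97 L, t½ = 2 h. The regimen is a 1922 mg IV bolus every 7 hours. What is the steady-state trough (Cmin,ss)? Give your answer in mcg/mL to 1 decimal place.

1.9 mcg/mL

Over one 7-h interval, 7/2 ≈ 3.5 half-lives elapse, leaving f ≈ 0.0884 of each dose.
At steady state, accumulation factor R = 1/(1 − e^(−kτ)) ≈ 1.0970.
Each bolus raises the concentration by D/Vd = 1922/97 ≈ 19.814 mcg/mL.
Steady-state peak Cmax,ss = C₀·R ≈ 19.814 × 1.0970 ≈ 21.736 mcg/mL.
Steady-state trough Cmin,ss = Cmax,ss·f ≈ 21.736 × 0.0884 ≈ 1.921 mcg/mL.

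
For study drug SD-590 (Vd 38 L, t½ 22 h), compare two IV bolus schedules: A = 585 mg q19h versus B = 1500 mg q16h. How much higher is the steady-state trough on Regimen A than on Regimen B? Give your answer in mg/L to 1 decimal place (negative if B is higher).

Regimen A: f = (1/2)^(19/22) ≈ 0.5496; Cmin,ss = (585/38)·f/(1−f) ≈ 18.785 mg/L.
Regimen B: f = (1/2)^(16/22) ≈ 0.6040; Cmin,ss = (1500/38)·f/(1−f) ≈ 60.207 mg/L.
Difference ≈ 18.785 − 60.207 ≈ -41.422 mg/L.

-41.4 mg/L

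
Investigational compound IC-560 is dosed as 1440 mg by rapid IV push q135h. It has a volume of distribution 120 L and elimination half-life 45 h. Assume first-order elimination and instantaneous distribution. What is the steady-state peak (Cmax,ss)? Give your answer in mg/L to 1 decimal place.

The dosing interval is 3 half-lives, so f = 2^(−3) = 0.125.
Accumulation ratio R = 1/(1 − f) = 1/0.875 = 8/7.
Single-dose peak C₀ = D/Vd = 1440/120 = 12 mg/L.
Steady-state peak Cmax,ss = C₀·R = 12 × 8/7 ≈ 13.714 mg/L.

13.7 mg/L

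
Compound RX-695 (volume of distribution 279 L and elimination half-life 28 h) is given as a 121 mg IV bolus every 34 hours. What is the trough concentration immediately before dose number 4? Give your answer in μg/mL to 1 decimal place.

f = (1/2)^(τ/t½) = (1/2)^(34/28) ≈ 0.4310.
C₀ = D/Vd = 121/279 ≈ 0.434 μg/mL.
Before the 4th dose, 3 doses have been given. Superposition: Cmin = C₀·(f + f² + … + f^3).
≈ 0.434 × (0.4310 + 0.1858 + 0.0801) ≈ 0.434 × 0.6969 ≈ 0.302 μg/mL.

0.3 μg/mL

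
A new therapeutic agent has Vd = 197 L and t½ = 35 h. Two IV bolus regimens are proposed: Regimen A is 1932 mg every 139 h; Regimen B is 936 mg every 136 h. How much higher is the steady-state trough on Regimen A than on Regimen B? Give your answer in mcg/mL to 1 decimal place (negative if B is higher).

0.3 mcg/mL

Regimen A: f = (1/2)^(139/35) ≈ 0.0638; Cmin,ss = (1932/197)·f/(1−f) ≈ 0.668 mcg/mL.
Regimen B: f = (1/2)^(136/35) ≈ 0.0677; Cmin,ss = (936/197)·f/(1−f) ≈ 0.345 mcg/mL.
Difference ≈ 0.668 − 0.345 ≈ 0.323 mcg/mL.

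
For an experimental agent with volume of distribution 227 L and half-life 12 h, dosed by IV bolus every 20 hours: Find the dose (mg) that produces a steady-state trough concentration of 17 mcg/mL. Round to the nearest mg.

8393 mg

τ/t½ = 20/12 ≈ 1.6667, so f = (1/2)^(20/12) ≈ 0.314980.
Cmin,ss = (D/Vd)·f/(1−f), so D = Cmin,ss·Vd·(1−f)/f.
D = 17 × 227 × (1−f)/f ≈ 17 × 227 × 2.17480 ≈ 8392.55 mg.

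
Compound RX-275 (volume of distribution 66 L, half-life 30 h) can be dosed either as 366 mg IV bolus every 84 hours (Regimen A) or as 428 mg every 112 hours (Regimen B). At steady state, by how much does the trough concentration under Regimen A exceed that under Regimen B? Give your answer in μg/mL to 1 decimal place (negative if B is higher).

0.4 μg/mL

Regimen A: f = (1/2)^(84/30) ≈ 0.1436; Cmin,ss = (366/66)·f/(1−f) ≈ 0.930 μg/mL.
Regimen B: f = (1/2)^(112/30) ≈ 0.0752; Cmin,ss = (428/66)·f/(1−f) ≈ 0.527 μg/mL.
Difference ≈ 0.930 − 0.527 ≈ 0.403 μg/mL.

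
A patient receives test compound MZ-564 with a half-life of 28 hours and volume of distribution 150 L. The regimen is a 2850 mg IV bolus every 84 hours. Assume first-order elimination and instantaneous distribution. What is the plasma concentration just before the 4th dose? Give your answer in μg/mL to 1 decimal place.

f = (1/2)^(τ/t½) = (1/2)^(84/28) ≈ 0.1250.
C₀ = D/Vd = 2850/150 ≈ 19.000 μg/mL.
Before the 4th dose, 3 doses have been given. Superposition: Cmin = C₀·(f + f² + … + f^3).
≈ 19.000 × (0.1250 + 0.0156 + 0.0020) ≈ 19.000 × 0.1426 ≈ 2.709 μg/mL.

2.7 μg/mL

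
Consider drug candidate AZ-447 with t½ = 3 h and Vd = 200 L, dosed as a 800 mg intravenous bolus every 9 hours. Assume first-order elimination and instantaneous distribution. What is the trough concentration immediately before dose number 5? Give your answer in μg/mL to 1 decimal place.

f = (1/2)^(τ/t½) = (1/2)^(9/3) ≈ 0.1250.
C₀ = D/Vd = 800/200 ≈ 4.000 μg/mL.
Before the 5th dose, 4 doses have been given. Superposition: Cmin = C₀·(f + f² + … + f^4).
≈ 4.000 × (0.1250 + 0.0156 + 0.0020 + 0.0002) ≈ 4.000 × 0.1428 ≈ 0.571 μg/mL.

0.6 μg/mL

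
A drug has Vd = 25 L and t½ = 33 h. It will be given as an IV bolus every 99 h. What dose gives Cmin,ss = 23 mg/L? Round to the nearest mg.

4025 mg

τ/t½ = 99/33 ≈ 3, so f = (1/2)^(99/33) ≈ 0.125000.
Cmin,ss = (D/Vd)·f/(1−f), so D = Cmin,ss·Vd·(1−f)/f.
D = 23 × 25 × (1−f)/f ≈ 23 × 25 × 7.00000 ≈ 4025.00 mg.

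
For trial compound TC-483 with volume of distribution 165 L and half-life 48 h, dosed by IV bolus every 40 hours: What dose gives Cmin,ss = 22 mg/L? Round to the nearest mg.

τ/t½ = 40/48 ≈ 0.83333, so f = (1/2)^(40/48) ≈ 0.561231.
Cmin,ss = (D/Vd)·f/(1−f), so D = Cmin,ss·Vd·(1−f)/f.
D = 22 × 165 × (1−f)/f ≈ 22 × 165 × 0.78180 ≈ 2837.93 mg.

2838 mg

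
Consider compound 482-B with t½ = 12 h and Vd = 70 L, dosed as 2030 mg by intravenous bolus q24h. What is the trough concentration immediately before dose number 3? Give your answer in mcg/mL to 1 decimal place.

9.1 mcg/mL

f = (1/2)^(τ/t½) = (1/2)^(24/12) ≈ 0.2500.
C₀ = D/Vd = 2030/70 ≈ 29.000 mcg/mL.
Before the 3rd dose, 2 doses have been given. Superposition: Cmin = C₀·(f + f²).
≈ 29.000 × (0.2500 + 0.0625) ≈ 29.000 × 0.3125 ≈ 9.062 mcg/mL.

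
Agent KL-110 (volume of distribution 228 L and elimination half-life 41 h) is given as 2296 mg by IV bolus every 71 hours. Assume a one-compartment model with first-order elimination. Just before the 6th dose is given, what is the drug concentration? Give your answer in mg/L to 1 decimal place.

f = (1/2)^(τ/t½) = (1/2)^(71/41) ≈ 0.3011.
C₀ = D/Vd = 2296/228 ≈ 10.070 mg/L.
Before the 6th dose, 5 doses have been given. Superposition: Cmin = C₀·(f + f² + … + f^5).
≈ 10.070 × (0.3011 + 0.0907 + 0.0273 + 0.0082 + 0.0025) ≈ 10.070 × 0.4298 ≈ 4.328 mg/L.

4.3 mg/L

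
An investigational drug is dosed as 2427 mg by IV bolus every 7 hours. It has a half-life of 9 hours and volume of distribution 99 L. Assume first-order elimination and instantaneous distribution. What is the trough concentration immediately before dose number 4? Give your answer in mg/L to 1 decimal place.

27.5 mg/L

f = (1/2)^(τ/t½) = (1/2)^(7/9) ≈ 0.5833.
C₀ = D/Vd = 2427/99 ≈ 24.515 mg/L.
Before the 4th dose, 3 doses have been given. Superposition: Cmin = C₀·(f + f² + … + f^3).
≈ 24.515 × (0.5833 + 0.3402 + 0.1985) ≈ 24.515 × 1.1220 ≈ 27.506 mg/L.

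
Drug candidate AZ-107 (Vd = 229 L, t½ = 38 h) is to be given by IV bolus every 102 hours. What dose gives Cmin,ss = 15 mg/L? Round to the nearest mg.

τ/t½ = 102/38 ≈ 2.6842, so f = (1/2)^(102/38) ≈ 0.155587.
Cmin,ss = (D/Vd)·f/(1−f), so D = Cmin,ss·Vd·(1−f)/f.
D = 15 × 229 × (1−f)/f ≈ 15 × 229 × 5.42727 ≈ 18642.67 mg.

18643 mg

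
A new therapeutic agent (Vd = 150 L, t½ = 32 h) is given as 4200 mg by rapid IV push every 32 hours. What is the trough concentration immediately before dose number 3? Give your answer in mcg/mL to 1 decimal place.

f = (1/2)^(τ/t½) = (1/2)^(32/32) ≈ 0.5000.
C₀ = D/Vd = 4200/150 ≈ 28.000 mcg/mL.
Before the 3rd dose, 2 doses have been given. Superposition: Cmin = C₀·(f + f²).
≈ 28.000 × (0.5000 + 0.2500) ≈ 28.000 × 0.7500 ≈ 21.000 mcg/mL.

21.0 mcg/mL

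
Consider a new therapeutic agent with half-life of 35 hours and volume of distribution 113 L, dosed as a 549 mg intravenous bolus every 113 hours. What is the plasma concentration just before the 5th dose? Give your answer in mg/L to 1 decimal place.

0.6 mg/L

f = (1/2)^(τ/t½) = (1/2)^(113/35) ≈ 0.1067.
C₀ = D/Vd = 549/113 ≈ 4.858 mg/L.
Before the 5th dose, 4 doses have been given. Superposition: Cmin = C₀·(f + f² + … + f^4).
≈ 4.858 × (0.1067 + 0.0114 + 0.0012 + 0.0001) ≈ 4.858 × 0.1194 ≈ 0.580 mg/L.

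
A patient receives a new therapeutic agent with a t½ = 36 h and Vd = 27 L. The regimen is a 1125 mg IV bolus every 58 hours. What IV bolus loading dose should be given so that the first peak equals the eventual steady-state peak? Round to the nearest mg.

f = (1/2)^(58/36) ≈ 0.327346; accumulation ratio R = 1/(1−f) ≈ 1.48665.
Loading dose to hit Cmax,ss on first dose: D_load = D_maint·R ≈ 1125 × 1.48665 ≈ 1672.48 mg.

1672 mg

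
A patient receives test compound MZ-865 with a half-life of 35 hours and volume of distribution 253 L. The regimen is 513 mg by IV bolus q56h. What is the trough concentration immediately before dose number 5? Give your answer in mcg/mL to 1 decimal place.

f = (1/2)^(τ/t½) = (1/2)^(56/35) ≈ 0.3299.
C₀ = D/Vd = 513/253 ≈ 2.028 mcg/mL.
Before the 5th dose, 4 doses have been given. Superposition: Cmin = C₀·(f + f² + … + f^4).
≈ 2.028 × (0.3299 + 0.1088 + 0.0359 + 0.0118) ≈ 2.028 × 0.4864 ≈ 0.986 mcg/mL.

1.0 mcg/mL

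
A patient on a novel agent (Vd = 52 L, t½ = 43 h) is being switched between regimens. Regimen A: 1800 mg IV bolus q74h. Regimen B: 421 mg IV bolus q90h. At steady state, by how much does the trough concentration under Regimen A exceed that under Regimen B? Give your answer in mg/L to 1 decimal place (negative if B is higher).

12.6 mg/L

Regimen A: f = (1/2)^(74/43) ≈ 0.3034; Cmin,ss = (1800/52)·f/(1−f) ≈ 15.077 mg/L.
Regimen B: f = (1/2)^(90/43) ≈ 0.2344; Cmin,ss = (421/52)·f/(1−f) ≈ 2.479 mg/L.
Difference ≈ 15.077 − 2.479 ≈ 12.598 mg/L.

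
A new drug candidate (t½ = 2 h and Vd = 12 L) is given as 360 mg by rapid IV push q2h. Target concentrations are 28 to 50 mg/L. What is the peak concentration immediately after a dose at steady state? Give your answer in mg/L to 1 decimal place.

τ = 2 h = 1 half-life, so f = (1/2)^1 = 0.5.
At steady state, R = 1/(1 − 0.5) = 2/1.
Single-dose peak C₀ = D/Vd = 360/12 = 30 mg/L.
Steady-state peak Cmax,ss = C₀·R = 30 × 2/1 ≈ 60.000 mg/L.
Peak 60.0 mg/L vs MTC 50 mg/L: exceeds toxic threshold.

60.0 mg/L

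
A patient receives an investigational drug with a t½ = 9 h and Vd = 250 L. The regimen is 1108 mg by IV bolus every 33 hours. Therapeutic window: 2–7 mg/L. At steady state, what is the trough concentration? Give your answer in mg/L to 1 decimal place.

0.4 mg/L

k = ln2/t½ = ln2/9 ≈ 0.077016 h⁻¹; fraction remaining f = e^(−kτ) = e^(−0.077016×33) ≈ 0.0787.
Single-dose peak C₀ = D/Vd = 1108/250 ≈ 4.432 mg/L.
Steady-state trough Cmin,ss = C₀·f/(1−f) ≈ 4.432 × 0.0787/0.9213 ≈ 0.379 mg/L.
Trough 0.4 mg/L vs MEC 2 mg/L: subtherapeutic.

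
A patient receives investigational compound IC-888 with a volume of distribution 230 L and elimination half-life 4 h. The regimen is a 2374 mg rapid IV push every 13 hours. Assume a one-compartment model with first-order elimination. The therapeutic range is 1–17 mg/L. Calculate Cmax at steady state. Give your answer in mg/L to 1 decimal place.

k = ln2/t½ = ln2/4 ≈ 0.173287 h⁻¹; fraction remaining f = e^(−kτ) = e^(−0.173287×13) ≈ 0.1051.
At steady state, accumulation factor R = 1/(1 − e^(−kτ)) ≈ 1.1174.
Each bolus raises the concentration by D/Vd = 2374/230 ≈ 10.322 mg/L.
Steady-state peak Cmax,ss = C₀·R ≈ 10.322 × 1.1174 ≈ 11.534 mg/L.
Peak 11.5 mg/L vs MTC 17 mg/L: below toxic threshold.

11.5 mg/L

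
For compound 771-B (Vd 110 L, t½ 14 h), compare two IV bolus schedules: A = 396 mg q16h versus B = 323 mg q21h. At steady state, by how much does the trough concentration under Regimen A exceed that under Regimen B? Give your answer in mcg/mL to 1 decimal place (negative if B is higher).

Regimen A: f = (1/2)^(16/14) ≈ 0.4529; Cmin,ss = (396/110)·f/(1−f) ≈ 2.980 mcg/mL.
Regimen B: f = (1/2)^(21/14) ≈ 0.3536; Cmin,ss = (323/110)·f/(1−f) ≈ 1.606 mcg/mL.
Difference ≈ 2.980 − 1.606 ≈ 1.374 mcg/mL.

1.4 mcg/mL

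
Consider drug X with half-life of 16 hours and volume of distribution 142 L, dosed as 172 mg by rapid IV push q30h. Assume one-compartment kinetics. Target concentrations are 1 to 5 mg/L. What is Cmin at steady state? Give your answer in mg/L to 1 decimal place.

Over one 30-h interval, 30/16 ≈ 1.875 half-lives elapse, leaving f ≈ 0.2726 of each dose.
At steady state, accumulation factor R = 1/(1 − e^(−kτ)) ≈ 1.3748.
Single-dose peak C₀ = D/Vd = 172/142 ≈ 1.211 mg/L.
Cmax,ss = C₀/(1 − f) ≈ 1.211/0.7274 ≈ 1.665 mg/L.
Steady-state trough Cmin,ss = Cmax,ss·f ≈ 1.665 × 0.2726 ≈ 0.454 mg/L.
Trough 0.5 mg/L vs MEC 1 mg/L: subtherapeutic.

0.5 mg/L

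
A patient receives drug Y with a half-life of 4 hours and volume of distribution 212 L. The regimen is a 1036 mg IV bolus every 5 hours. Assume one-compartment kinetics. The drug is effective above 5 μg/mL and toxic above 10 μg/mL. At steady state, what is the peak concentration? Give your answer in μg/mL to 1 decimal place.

Over one 5-h interval, 5/4 ≈ 1.25 half-lives elapse, leaving f ≈ 0.4204 of each dose.
Accumulation ratio R = 1/(1 − f) ≈ 1/0.5796 ≈ 1.7253.
Single-dose peak C₀ = D/Vd = 1036/212 ≈ 4.887 μg/mL.
Steady-state peak Cmax,ss = C₀·R ≈ 4.887 × 1.7253 ≈ 8.432 μg/mL.
Peak 8.4 μg/mL vs MTC 10 μg/mL: below toxic threshold.

8.4 μg/mL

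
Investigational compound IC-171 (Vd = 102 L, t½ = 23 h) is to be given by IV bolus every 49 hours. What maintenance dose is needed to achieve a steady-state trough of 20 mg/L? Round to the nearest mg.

τ/t½ = 49/23 ≈ 2.1304, so f = (1/2)^(49/23) ≈ 0.228389.
Cmin,ss = (D/Vd)·f/(1−f), so D = Cmin,ss·Vd·(1−f)/f.
D = 20 × 102 × (1−f)/f ≈ 20 × 102 × 3.37849 ≈ 6892.12 mg.

6892 mg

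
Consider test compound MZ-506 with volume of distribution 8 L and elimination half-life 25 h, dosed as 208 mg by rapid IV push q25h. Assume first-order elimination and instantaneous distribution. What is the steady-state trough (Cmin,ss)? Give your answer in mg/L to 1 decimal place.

26.0 mg/L

The dosing interval is 1 half-life, so f = 2^(−1) = 0.5.
At steady state, R = 1/(1 − 0.5) = 2/1.
Single-dose peak C₀ = D/Vd = 208/8 = 26 mg/L.
Steady-state peak Cmax,ss = C₀·R = 26 × 2/1 ≈ 52.000 mg/L.
Steady-state trough Cmin,ss = Cmax,ss·f ≈ 52.000 × 0.5 ≈ 26.000 mg/L.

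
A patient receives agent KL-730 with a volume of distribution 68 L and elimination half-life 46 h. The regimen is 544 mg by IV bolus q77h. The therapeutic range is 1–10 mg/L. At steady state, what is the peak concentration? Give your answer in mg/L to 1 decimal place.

τ/t½ = 77/46 ≈ 1.6739, so fraction remaining f = (1/2)^(77/46) ≈ 0.3134.
At steady state, accumulation factor R = 1/(1 − e^(−kτ)) ≈ 1.4565.
Single-dose peak C₀ = D/Vd = 544/68 ≈ 8.000 mg/L.
Steady-state peak Cmax,ss = C₀·R ≈ 8.000 × 1.4565 ≈ 11.652 mg/L.
Peak 11.7 mg/L vs MTC 10 mg/L: exceeds toxic threshold.

11.7 mg/L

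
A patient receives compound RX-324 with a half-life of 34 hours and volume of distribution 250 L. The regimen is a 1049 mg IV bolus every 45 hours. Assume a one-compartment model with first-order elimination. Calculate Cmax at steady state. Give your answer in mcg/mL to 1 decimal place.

7.0 mcg/mL

τ/t½ = 45/34 ≈ 1.3235, so fraction remaining f = (1/2)^(45/34) ≈ 0.3996.
At steady state, accumulation factor R = 1/(1 − e^(−kτ)) ≈ 1.6656.
Each bolus raises the concentration by D/Vd = 1049/250 ≈ 4.196 mcg/mL.
Steady-state peak Cmax,ss = C₀·R ≈ 4.196 × 1.6656 ≈ 6.989 mcg/mL.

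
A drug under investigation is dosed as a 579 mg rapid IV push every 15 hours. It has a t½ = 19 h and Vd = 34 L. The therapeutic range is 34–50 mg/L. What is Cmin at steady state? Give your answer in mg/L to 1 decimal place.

23.4 mg/L

τ/t½ = 15/19 ≈ 0.78947, so fraction remaining f = (1/2)^(15/19) ≈ 0.5786.
Accumulation ratio R = 1/(1 − f) ≈ 1/0.4214 ≈ 2.3730.
Single-dose peak C₀ = D/Vd = 579/34 ≈ 17.029 mg/L.
Cmax,ss = C₀/(1 − f) ≈ 17.029/0.4214 ≈ 40.411 mg/L.
Steady-state trough Cmin,ss = Cmax,ss·f ≈ 40.411 × 0.5786 ≈ 23.382 mg/L.
Trough 23.4 mg/L vs MEC 34 mg/L: subtherapeutic.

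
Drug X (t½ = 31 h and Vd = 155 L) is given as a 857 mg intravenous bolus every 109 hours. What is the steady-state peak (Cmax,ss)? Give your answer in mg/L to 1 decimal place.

k = ln2/t½ = ln2/31 ≈ 0.022360 h⁻¹; fraction remaining f = e^(−kτ) = e^(−0.022360×109) ≈ 0.0874.
At steady state, accumulation factor R = 1/(1 − e^(−kτ)) ≈ 1.0958.
Each bolus raises the concentration by D/Vd = 857/155 ≈ 5.529 mg/L.
Cmax,ss = C₀/(1 − f) ≈ 5.529/0.9126 ≈ 6.059 mg/L.

6.1 mg/L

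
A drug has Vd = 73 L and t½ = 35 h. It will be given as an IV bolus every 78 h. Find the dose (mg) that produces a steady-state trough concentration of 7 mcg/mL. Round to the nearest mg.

1884 mg

τ/t½ = 78/35 ≈ 2.2286, so f = (1/2)^(78/35) ≈ 0.213370.
Cmin,ss = (D/Vd)·f/(1−f), so D = Cmin,ss·Vd·(1−f)/f.
D = 7 × 73 × (1−f)/f ≈ 7 × 73 × 3.68669 ≈ 1883.90 mg.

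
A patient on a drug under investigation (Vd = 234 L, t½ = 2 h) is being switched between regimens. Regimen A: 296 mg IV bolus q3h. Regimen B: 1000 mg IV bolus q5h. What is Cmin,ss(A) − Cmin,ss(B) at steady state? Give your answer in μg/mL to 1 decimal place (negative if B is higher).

-0.2 μg/mL

Regimen A: f = (1/2)^(3/2) ≈ 0.3536; Cmin,ss = (296/234)·f/(1−f) ≈ 0.692 μg/mL.
Regimen B: f = (1/2)^(5/2) ≈ 0.1768; Cmin,ss = (1000/234)·f/(1−f) ≈ 0.918 μg/mL.
Difference ≈ 0.692 − 0.918 ≈ -0.226 μg/mL.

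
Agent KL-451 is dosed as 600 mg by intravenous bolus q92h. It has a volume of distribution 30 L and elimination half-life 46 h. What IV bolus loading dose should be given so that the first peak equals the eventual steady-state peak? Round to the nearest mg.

f = (1/2)^(92/46) ≈ 0.250000; accumulation ratio R = 1/(1−f) ≈ 1.33333.
Loading dose to hit Cmax,ss on first dose: D_load = D_maint·R ≈ 600 × 1.33333 ≈ 800.00 mg.

800 mg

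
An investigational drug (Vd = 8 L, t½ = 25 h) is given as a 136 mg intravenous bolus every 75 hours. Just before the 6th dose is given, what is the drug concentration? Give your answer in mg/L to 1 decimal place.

f = (1/2)^(τ/t½) = (1/2)^(75/25) ≈ 0.1250.
C₀ = D/Vd = 136/8 ≈ 17.000 mg/L.
Before the 6th dose, 5 doses have been given. Superposition: Cmin = C₀·(f + f² + … + f^5).
≈ 17.000 × (0.1250 + 0.0156 + 0.0020 + 0.0002 + 0.0000) ≈ 17.000 × 0.1428 ≈ 2.428 mg/L.

2.4 mg/L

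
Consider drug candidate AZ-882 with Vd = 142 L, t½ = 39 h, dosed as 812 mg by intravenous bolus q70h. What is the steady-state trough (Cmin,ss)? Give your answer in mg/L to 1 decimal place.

k = ln2/t½ = ln2/39 ≈ 0.017773 h⁻¹; fraction remaining f = e^(−kτ) = e^(−0.017773×70) ≈ 0.2882.
Accumulation ratio R = 1/(1 − f) ≈ 1/0.7118 ≈ 1.4049.
Each bolus raises the concentration by D/Vd = 812/142 ≈ 5.718 mg/L.
Cmax,ss = C₀/(1 − f) ≈ 5.718/0.7118 ≈ 8.033 mg/L.
Steady-state trough Cmin,ss = Cmax,ss·f ≈ 8.033 × 0.2882 ≈ 2.315 mg/L.

2.3 mg/L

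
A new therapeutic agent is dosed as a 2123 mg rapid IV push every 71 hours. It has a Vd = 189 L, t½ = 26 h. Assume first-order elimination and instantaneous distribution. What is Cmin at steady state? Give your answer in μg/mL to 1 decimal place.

2.0 μg/mL

k = ln2/t½ = ln2/26 ≈ 0.026660 h⁻¹; fraction remaining f = e^(−kτ) = e^(−0.026660×71) ≈ 0.1506.
At steady state, accumulation factor R = 1/(1 − e^(−kτ)) ≈ 1.1773.
Single-dose peak C₀ = D/Vd = 2123/189 ≈ 11.233 μg/mL.
Cmax,ss = C₀/(1 − f) ≈ 11.233/0.8494 ≈ 13.225 μg/mL.
One interval later, Cmin,ss = Cmax,ss·e^(−kτ) ≈ 13.225 × 0.1506 ≈ 1.992 μg/mL.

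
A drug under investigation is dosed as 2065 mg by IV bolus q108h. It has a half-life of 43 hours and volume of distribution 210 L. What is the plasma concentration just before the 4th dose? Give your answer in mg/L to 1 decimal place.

f = (1/2)^(τ/t½) = (1/2)^(108/43) ≈ 0.1754.
C₀ = D/Vd = 2065/210 ≈ 9.833 mg/L.
Before the 4th dose, 3 doses have been given. Superposition: Cmin = C₀·(f + f² + … + f^3).
≈ 9.833 × (0.1754 + 0.0308 + 0.0054) ≈ 9.833 × 0.2116 ≈ 2.081 mg/L.

2.1 mg/L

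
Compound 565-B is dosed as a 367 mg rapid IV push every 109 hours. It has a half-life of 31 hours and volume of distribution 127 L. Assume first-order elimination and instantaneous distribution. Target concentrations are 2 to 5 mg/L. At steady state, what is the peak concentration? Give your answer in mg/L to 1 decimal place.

Over one 109-h interval, 109/31 ≈ 3.5161 half-lives elapse, leaving f ≈ 0.0874 of each dose.
At steady state, accumulation factor R = 1/(1 − e^(−kτ)) ≈ 1.0958.
Single-dose peak C₀ = D/Vd = 367/127 ≈ 2.890 mg/L.
Steady-state peak Cmax,ss = C₀·R ≈ 2.890 × 1.0958 ≈ 3.167 mg/L.
Peak 3.2 mg/L vs MTC 5 mg/L: below toxic threshold.

3.2 mg/L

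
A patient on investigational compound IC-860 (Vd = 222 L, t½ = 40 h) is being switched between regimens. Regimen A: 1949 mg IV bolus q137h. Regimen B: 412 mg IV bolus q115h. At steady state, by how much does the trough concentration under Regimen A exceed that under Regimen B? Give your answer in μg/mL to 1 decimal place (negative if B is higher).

0.6 μg/mL

Regimen A: f = (1/2)^(137/40) ≈ 0.0931; Cmin,ss = (1949/222)·f/(1−f) ≈ 0.901 μg/mL.
Regimen B: f = (1/2)^(115/40) ≈ 0.1363; Cmin,ss = (412/222)·f/(1−f) ≈ 0.293 μg/mL.
Difference ≈ 0.901 − 0.293 ≈ 0.608 μg/mL.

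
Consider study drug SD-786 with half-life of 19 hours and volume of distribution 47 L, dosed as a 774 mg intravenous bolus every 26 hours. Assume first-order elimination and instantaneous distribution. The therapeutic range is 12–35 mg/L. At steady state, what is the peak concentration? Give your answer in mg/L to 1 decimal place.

26.9 mg/L

τ/t½ = 26/19 ≈ 1.3684, so fraction remaining f = (1/2)^(26/19) ≈ 0.3873.
Accumulation ratio R = 1/(1 − f) ≈ 1/0.6127 ≈ 1.6321.
Single-dose peak C₀ = D/Vd = 774/47 ≈ 16.468 mg/L.
Cmax,ss = C₀/(1 − f) ≈ 16.468/0.6127 ≈ 26.878 mg/L.
Peak 26.9 mg/L vs MTC 35 mg/L: below toxic threshold.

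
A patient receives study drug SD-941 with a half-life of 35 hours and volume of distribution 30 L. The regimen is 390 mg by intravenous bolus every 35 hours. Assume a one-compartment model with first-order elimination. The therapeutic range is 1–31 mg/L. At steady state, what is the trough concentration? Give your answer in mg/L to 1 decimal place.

τ = 35 h = 1 half-life, so f = (1/2)^1 = 0.5.
Accumulation ratio R = 1/(1 − f) = 1/0.5 = 2/1.
Single-dose peak C₀ = D/Vd = 390/30 = 13 mg/L.
Steady-state peak Cmax,ss = C₀·R = 13 × 2/1 ≈ 26.000 mg/L.
Steady-state trough Cmin,ss = Cmax,ss·f ≈ 26.000 × 0.5 ≈ 13.000 mg/L.
Trough 13.0 mg/L vs MEC 1 mg/L: adequate.

13.0 mg/L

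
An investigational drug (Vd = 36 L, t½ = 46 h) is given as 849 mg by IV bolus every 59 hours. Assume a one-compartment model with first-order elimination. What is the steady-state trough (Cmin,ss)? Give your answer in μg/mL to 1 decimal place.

16.5 μg/mL

τ/t½ = 59/46 ≈ 1.2826, so fraction remaining f = (1/2)^(59/46) ≈ 0.4111.
At steady state, accumulation factor R = 1/(1 − e^(−kτ)) ≈ 1.6981.
Single-dose peak C₀ = D/Vd = 849/36 ≈ 23.583 μg/mL.
Steady-state peak Cmax,ss = C₀·R ≈ 23.583 × 1.6981 ≈ 40.046 μg/mL.
Steady-state trough Cmin,ss = Cmax,ss·f ≈ 40.046 × 0.4111 ≈ 16.463 μg/mL.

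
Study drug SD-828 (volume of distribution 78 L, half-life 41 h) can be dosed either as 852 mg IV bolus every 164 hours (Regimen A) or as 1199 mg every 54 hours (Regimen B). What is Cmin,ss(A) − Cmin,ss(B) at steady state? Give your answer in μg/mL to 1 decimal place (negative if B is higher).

-9.6 μg/mL

Regimen A: f = (1/2)^(164/41) ≈ 0.0625; Cmin,ss = (852/78)·f/(1−f) ≈ 0.728 μg/mL.
Regimen B: f = (1/2)^(54/41) ≈ 0.4013; Cmin,ss = (1199/78)·f/(1−f) ≈ 10.303 μg/mL.
Difference ≈ 0.728 − 10.303 ≈ -9.575 μg/mL.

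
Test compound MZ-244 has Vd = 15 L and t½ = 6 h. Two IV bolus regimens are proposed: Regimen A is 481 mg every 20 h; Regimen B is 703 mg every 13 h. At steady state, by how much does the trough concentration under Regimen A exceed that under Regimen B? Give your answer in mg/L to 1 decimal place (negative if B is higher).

-9.9 mg/L

Regimen A: f = (1/2)^(20/6) ≈ 0.0992; Cmin,ss = (481/15)·f/(1−f) ≈ 3.531 mg/L.
Regimen B: f = (1/2)^(13/6) ≈ 0.2227; Cmin,ss = (703/15)·f/(1−f) ≈ 13.428 mg/L.
Difference ≈ 3.531 − 13.428 ≈ -9.897 mg/L.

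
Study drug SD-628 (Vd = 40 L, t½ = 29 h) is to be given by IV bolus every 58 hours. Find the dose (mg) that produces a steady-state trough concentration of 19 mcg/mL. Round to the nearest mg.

τ/t½ = 58/29 ≈ 2, so f = (1/2)^(58/29) ≈ 0.250000.
Cmin,ss = (D/Vd)·f/(1−f), so D = Cmin,ss·Vd·(1−f)/f.
D = 19 × 40 × (1−f)/f ≈ 19 × 40 × 3.00000 ≈ 2280.00 mg.

2280 mg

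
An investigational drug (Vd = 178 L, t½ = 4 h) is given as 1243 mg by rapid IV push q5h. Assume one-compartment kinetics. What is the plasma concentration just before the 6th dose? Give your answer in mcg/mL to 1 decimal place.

5.0 mcg/mL

f = (1/2)^(τ/t½) = (1/2)^(5/4) ≈ 0.4204.
C₀ = D/Vd = 1243/178 ≈ 6.983 mcg/mL.
Before the 6th dose, 5 doses have been given. Superposition: Cmin = C₀·(f + f² + … + f^5).
≈ 6.983 × (0.4204 + 0.1767 + 0.0743 + 0.0312 + 0.0131) ≈ 6.983 × 0.7157 ≈ 4.998 mcg/mL.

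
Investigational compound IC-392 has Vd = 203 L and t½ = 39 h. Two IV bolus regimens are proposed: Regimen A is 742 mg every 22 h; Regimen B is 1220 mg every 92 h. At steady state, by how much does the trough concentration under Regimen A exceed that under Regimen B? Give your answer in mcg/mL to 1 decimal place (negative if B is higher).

Regimen A: f = (1/2)^(22/39) ≈ 0.6764; Cmin,ss = (742/203)·f/(1−f) ≈ 7.640 mcg/mL.
Regimen B: f = (1/2)^(92/39) ≈ 0.1949; Cmin,ss = (1220/203)·f/(1−f) ≈ 1.455 mcg/mL.
Difference ≈ 7.640 − 1.455 ≈ 6.185 mcg/mL.

6.2 mcg/mL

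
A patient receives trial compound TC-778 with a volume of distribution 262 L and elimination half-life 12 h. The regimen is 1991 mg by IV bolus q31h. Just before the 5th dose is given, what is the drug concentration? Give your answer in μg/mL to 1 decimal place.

f = (1/2)^(τ/t½) = (1/2)^(31/12) ≈ 0.1669.
C₀ = D/Vd = 1991/262 ≈ 7.599 μg/mL.
Before the 5th dose, 4 doses have been given. Superposition: Cmin = C₀·(f + f² + … + f^4).
≈ 7.599 × (0.1669 + 0.0279 + 0.0046 + 0.0008) ≈ 7.599 × 0.2002 ≈ 1.521 μg/mL.

1.5 μg/mL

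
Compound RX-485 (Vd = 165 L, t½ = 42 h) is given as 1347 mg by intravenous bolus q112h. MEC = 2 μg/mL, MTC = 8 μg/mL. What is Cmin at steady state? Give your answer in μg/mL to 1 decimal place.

1.5 μg/mL

τ/t½ = 112/42 ≈ 2.6667, so fraction remaining f = (1/2)^(112/42) ≈ 0.1575.
At steady state, accumulation factor R = 1/(1 − e^(−kτ)) ≈ 1.1869.
Single-dose peak C₀ = D/Vd = 1347/165 ≈ 8.164 μg/mL.
Steady-state peak Cmax,ss = C₀·R ≈ 8.164 × 1.1869 ≈ 9.690 μg/mL.
One interval later, Cmin,ss = Cmax,ss·e^(−kτ) ≈ 9.690 × 0.1575 ≈ 1.526 μg/mL.
Trough 1.5 μg/mL vs MEC 2 μg/mL: subtherapeutic.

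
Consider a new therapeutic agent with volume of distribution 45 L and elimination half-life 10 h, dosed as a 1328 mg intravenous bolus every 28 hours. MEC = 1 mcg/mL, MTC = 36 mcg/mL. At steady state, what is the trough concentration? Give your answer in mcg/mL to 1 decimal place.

4.9 mcg/mL

Over one 28-h interval, 28/10 ≈ 2.8 half-lives elapse, leaving f ≈ 0.1436 of each dose.
Accumulation ratio R = 1/(1 − f) ≈ 1/0.8564 ≈ 1.1677.
Single-dose peak C₀ = D/Vd = 1328/45 ≈ 29.511 mcg/mL.
Steady-state peak Cmax,ss = C₀·R ≈ 29.511 × 1.1677 ≈ 34.460 mcg/mL.
Steady-state trough Cmin,ss = Cmax,ss·f ≈ 34.460 × 0.1436 ≈ 4.948 mcg/mL.
Trough 4.9 mcg/mL vs MEC 1 mcg/mL: adequate.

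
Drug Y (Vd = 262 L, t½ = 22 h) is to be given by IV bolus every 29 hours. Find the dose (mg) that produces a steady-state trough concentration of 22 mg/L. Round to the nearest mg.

τ/t½ = 29/22 ≈ 1.3182, so f = (1/2)^(29/22) ≈ 0.401040.
Cmin,ss = (D/Vd)·f/(1−f), so D = Cmin,ss·Vd·(1−f)/f.
D = 22 × 262 × (1−f)/f ≈ 22 × 262 × 1.49352 ≈ 8608.65 mg.

8609 mg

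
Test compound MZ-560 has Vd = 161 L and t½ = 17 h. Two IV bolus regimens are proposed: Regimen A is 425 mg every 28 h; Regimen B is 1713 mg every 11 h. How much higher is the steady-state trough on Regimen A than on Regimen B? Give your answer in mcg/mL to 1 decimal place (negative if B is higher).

Regimen A: f = (1/2)^(28/17) ≈ 0.3193; Cmin,ss = (425/161)·f/(1−f) ≈ 1.238 mcg/mL.
Regimen B: f = (1/2)^(11/17) ≈ 0.6386; Cmin,ss = (1713/161)·f/(1−f) ≈ 18.801 mcg/mL.
Difference ≈ 1.238 − 18.801 ≈ -17.563 mcg/mL.

-17.6 mcg/mL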